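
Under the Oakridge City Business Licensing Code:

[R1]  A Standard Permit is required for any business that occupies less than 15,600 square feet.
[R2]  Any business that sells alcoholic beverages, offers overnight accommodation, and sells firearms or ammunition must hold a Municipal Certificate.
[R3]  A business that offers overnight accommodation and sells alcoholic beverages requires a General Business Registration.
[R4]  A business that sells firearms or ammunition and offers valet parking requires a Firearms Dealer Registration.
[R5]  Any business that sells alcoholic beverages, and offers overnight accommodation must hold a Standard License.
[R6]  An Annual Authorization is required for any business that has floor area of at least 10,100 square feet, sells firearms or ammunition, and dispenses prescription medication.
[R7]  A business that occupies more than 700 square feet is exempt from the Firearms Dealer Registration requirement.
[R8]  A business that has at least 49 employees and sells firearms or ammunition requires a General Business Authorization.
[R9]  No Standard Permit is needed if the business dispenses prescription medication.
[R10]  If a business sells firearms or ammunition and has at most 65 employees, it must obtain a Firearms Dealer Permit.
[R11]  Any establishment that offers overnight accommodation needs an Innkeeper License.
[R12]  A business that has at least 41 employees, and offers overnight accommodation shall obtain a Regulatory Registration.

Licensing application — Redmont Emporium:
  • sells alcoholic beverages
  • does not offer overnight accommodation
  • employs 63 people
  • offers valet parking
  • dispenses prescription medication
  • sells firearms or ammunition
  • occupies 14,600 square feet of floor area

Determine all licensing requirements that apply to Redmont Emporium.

Annual Authorization, Firearms Dealer Permit, General Business Authorization

[R1] floor area 14,600 square feet < 15,600 square feet → Standard Permit required.
[R2] sells alcoholic beverages; does not offer overnight accommodation; sells firearms or ammunition → Municipal Certificate not required.
[R3] does not offer overnight accommodation; sells alcoholic beverages → General Business Registration not required.
[R4] sells firearms or ammunition; offers valet parking → Firearms Dealer Registration required.
[R5] sells alcoholic beverages; does not offer overnight accommodation → Standard License not required.
[R6] floor area 14,600 square feet ≥ 10,100 square feet; sells firearms or ammunition; dispenses prescription medication → Annual Authorization required.
[R7] floor area 14,600 square feet > 700 square feet → exempt from Firearms Dealer Registration.
[R8] employees 63 ≥ 49; sells firearms or ammunition → General Business Authorization required.
[R9] dispenses prescription medication → exempt from Standard Permit.
[R10] sells firearms or ammunition; employees 63 ≤ 65 → Firearms Dealer Permit required.
[R11] does not offer overnight accommodation → Innkeeper License not required.
[R12] employees 63 ≥ 41; does not offer overnight accommodation → Regulatory Registration not required.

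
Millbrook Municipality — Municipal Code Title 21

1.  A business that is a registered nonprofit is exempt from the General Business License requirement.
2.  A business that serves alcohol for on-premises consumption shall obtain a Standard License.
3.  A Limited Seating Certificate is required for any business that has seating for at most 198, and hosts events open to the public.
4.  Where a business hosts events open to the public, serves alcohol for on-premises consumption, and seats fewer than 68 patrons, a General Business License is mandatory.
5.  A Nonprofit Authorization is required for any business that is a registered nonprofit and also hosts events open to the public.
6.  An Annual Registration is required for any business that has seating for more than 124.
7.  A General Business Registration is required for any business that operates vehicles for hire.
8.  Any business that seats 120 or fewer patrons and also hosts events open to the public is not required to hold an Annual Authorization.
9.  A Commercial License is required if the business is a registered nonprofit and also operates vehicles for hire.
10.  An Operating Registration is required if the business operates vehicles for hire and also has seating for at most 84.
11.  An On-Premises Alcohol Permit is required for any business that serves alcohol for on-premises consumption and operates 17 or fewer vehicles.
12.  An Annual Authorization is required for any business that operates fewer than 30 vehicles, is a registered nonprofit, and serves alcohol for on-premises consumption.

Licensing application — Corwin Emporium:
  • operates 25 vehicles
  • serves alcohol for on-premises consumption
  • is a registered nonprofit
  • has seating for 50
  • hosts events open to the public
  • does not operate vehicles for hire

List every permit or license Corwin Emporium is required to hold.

1. is a registered nonprofit → exempt from General Business License.
2. serves alcohol for on-premises consumption → Standard License required.
3. seating 50 ≤ 198; hosts events open to the public → Limited Seating Certificate required.
4. hosts events open to the public; serves alcohol for on-premises consumption; seating 50 < 68 → General Business License required.
5. is a registered nonprofit; hosts events open to the public → Nonprofit Authorization required.
6. seating 50 ≤ 124 → Annual Registration not required.
7. does not operate vehicles for hire → General Business Registration not required.
8. seating 50 ≤ 120; hosts events open to the public → exempt from Annual Authorization.
9. is a registered nonprofit; does not operate vehicles for hire → Commercial License not required.
10. does not operate vehicles for hire; seating 50 ≤ 84 → Operating Registration not required.
11. serves alcohol for on-premises consumption; vehicles 25 > 17 → On-Premises Alcohol Permit not required.
12. vehicles 25 < 30; is a registered nonprofit; serves alcohol for on-premises consumption → Annual Authorization required.

Limited Seating Certificate, Nonprofit Authorization, Standard License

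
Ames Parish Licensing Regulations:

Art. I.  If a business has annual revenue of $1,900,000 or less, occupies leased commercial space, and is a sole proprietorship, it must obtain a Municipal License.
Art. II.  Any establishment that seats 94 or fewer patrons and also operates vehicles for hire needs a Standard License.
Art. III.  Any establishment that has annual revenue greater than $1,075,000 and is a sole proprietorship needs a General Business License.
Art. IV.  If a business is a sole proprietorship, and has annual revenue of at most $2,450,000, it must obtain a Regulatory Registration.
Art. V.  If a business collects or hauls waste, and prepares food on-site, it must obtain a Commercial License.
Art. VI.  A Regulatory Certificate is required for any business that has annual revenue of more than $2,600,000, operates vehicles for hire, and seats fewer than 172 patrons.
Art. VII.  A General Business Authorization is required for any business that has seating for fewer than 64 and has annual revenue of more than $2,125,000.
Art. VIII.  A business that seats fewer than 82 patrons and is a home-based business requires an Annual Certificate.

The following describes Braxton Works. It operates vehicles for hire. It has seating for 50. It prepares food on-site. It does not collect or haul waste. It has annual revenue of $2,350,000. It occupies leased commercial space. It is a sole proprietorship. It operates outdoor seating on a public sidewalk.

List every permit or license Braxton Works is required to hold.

General Business Authorization, General Business License, Regulatory Registration, Standard License

Art. I. revenue $2,350,000 > $1,900,000; occupies leased commercial space; is a sole proprietorship → Municipal License not required.
Art. II. seating 50 ≤ 94; operates vehicles for hire → Standard License required.
Art. III. revenue $2,350,000 > $1,075,000; is a sole proprietorship → General Business License required.
Art. IV. is a sole proprietorship; revenue $2,350,000 ≤ $2,450,000 → Regulatory Registration required.
Art. V. does not collect or haul waste; prepares food on-site → Commercial License not required.
Art. VI. revenue $2,350,000 ≤ $2,600,000; operates vehicles for hire; seating 50 < 172 → Regulatory Certificate not required.
Art. VII. seating 50 < 64; revenue $2,350,000 > $2,125,000 → General Business Authorization required.
Art. VIII. seating 50 < 82; occupies leased commercial space (not: is a home-based business) → Annual Certificate not required.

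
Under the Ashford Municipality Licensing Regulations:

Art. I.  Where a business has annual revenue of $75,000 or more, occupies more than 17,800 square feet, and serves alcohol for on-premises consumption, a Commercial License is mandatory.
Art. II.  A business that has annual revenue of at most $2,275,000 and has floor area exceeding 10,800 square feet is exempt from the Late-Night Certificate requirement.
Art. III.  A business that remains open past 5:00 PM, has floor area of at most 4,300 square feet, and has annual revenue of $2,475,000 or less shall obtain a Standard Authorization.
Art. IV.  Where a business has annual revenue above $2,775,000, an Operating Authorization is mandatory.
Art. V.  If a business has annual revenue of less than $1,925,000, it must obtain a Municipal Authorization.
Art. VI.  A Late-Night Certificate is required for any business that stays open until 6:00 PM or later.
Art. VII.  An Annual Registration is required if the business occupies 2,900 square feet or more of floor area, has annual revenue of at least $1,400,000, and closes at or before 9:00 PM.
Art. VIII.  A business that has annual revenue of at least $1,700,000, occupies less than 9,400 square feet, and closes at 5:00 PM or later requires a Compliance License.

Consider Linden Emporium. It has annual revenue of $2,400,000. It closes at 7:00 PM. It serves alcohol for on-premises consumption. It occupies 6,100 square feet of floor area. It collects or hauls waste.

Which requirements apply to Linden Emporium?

Art. I. revenue $2,400,000 ≥ $75,000; floor area 6,100 square feet ≤ 17,800 square feet; serves alcohol for on-premises consumption → Commercial License not required.
Art. II. revenue $2,400,000 > $2,275,000; floor area 6,100 square feet ≤ 10,800 square feet → Late-Night Certificate exemption does not apply.
Art. III. closes 7:00 PM, after 5:00 PM; floor area 6,100 square feet > 4,300 square feet; revenue $2,400,000 ≤ $2,475,000 → Standard Authorization not required.
Art. IV. revenue $2,400,000 ≤ $2,775,000 → Operating Authorization not required.
Art. V. revenue $2,400,000 ≥ $1,925,000 → Municipal Authorization not required.
Art. VI. closes 7:00 PM, after 6:00 PM → Late-Night Certificate required.
Art. VII. floor area 6,100 square feet ≥ 2,900 square feet; revenue $2,400,000 ≥ $1,400,000; closes 7:00 PM, at/before 9:00 PM → Annual Registration required.
Art. VIII. revenue $2,400,000 ≥ $1,700,000; floor area 6,100 square feet < 9,400 square feet; closes 7:00 PM, after 5:00 PM → Compliance License required.

Annual Registration, Compliance License, Late-Night Certificate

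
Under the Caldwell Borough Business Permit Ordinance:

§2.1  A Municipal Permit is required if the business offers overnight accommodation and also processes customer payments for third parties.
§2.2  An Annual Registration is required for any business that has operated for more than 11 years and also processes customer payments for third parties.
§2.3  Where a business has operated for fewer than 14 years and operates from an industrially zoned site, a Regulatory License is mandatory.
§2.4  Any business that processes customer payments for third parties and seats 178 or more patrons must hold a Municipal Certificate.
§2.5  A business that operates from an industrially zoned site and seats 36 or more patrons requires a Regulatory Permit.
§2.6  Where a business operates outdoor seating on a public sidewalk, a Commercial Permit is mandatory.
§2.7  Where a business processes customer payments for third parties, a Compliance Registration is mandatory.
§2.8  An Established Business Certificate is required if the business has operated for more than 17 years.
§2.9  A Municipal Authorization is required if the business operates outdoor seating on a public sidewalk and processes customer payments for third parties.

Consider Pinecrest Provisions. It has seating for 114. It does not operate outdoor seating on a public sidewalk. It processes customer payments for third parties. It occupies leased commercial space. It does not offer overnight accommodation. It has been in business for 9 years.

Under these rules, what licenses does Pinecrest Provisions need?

Compliance Registration

§2.1 does not offer overnight accommodation; processes customer payments for third parties → Municipal Permit not required.
§2.2 years in business 9 ≤ 11; processes customer payments for third parties → Annual Registration not required.
§2.3 years in business 9 < 14; occupies leased commercial space (not: operates from an industrially zoned site) → Regulatory License not required.
§2.4 processes customer payments for third parties; seating 114 < 178 → Municipal Certificate not required.
§2.5 occupies leased commercial space (not: operates from an industrially zoned site); seating 114 ≥ 36 → Regulatory Permit not required.
§2.6 does not operate outdoor seating on a public sidewalk → Commercial Permit not required.
§2.7 processes customer payments for third parties → Compliance Registration required.
§2.8 years in business 9 ≤ 17 → Established Business Certificate not required.
§2.9 does not operate outdoor seating on a public sidewalk; processes customer payments for third parties → Municipal Authorization not required.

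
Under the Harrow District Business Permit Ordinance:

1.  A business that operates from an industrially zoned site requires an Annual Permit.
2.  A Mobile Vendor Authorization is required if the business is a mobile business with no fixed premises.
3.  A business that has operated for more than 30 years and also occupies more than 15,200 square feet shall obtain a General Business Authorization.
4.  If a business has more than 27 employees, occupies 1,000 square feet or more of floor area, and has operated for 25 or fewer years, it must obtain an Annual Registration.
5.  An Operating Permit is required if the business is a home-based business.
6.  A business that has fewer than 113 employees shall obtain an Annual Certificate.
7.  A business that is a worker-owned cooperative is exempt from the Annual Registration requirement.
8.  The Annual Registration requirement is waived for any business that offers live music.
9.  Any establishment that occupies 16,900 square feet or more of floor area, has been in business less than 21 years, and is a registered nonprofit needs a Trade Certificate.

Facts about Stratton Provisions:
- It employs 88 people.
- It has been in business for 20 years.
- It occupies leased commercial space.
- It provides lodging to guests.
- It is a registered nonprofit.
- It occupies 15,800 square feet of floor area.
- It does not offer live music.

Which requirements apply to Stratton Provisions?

1. occupies leased commercial space (not: operates from an industrially zoned site) → Annual Permit not required.
2. occupies leased commercial space (not: is a mobile business with no fixed premises) → Mobile Vendor Authorization not required.
3. years in business 20 ≤ 30; floor area 15,800 square feet > 15,200 square feet → General Business Authorization not required.
4. employees 88 > 27; floor area 15,800 square feet ≥ 1,000 square feet; years in business 20 ≤ 25 → Annual Registration required.
5. occupies leased commercial space (not: is a home-based business) → Operating Permit not required.
6. employees 88 < 113 → Annual Certificate required.
7. is a registered nonprofit (not: is a worker-owned cooperative) → Annual Registration exemption does not apply.
8. does not offer live music → Annual Registration exemption does not apply.
9. floor area 15,800 square feet < 16,900 square feet; years in business 20 < 21; is a registered nonprofit → Trade Certificate not required.

Annual Certificate, Annual Registration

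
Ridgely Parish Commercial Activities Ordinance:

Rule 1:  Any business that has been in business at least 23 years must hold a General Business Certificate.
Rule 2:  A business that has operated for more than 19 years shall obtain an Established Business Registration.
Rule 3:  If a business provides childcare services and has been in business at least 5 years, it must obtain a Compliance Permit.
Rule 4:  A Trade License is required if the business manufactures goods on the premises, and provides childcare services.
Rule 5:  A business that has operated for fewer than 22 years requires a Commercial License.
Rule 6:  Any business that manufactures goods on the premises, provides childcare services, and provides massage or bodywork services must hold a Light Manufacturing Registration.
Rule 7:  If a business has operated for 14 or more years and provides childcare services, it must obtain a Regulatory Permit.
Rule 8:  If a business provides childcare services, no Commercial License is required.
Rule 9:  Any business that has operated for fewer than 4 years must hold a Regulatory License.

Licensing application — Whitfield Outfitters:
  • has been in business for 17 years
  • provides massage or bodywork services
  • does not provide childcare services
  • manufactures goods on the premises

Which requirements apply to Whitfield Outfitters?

Rule 1: years in business 17 < 23 → General Business Certificate not required.
Rule 2: years in business 17 ≤ 19 → Established Business Registration not required.
Rule 3: does not provide childcare services; years in business 17 ≥ 5 → Compliance Permit not required.
Rule 4: manufactures goods on the premises; does not provide childcare services → Trade License not required.
Rule 5: years in business 17 < 22 → Commercial License required.
Rule 6: manufactures goods on the premises; does not provide childcare services; provides massage or bodywork services → Light Manufacturing Registration not required.
Rule 7: years in business 17 ≥ 14; does not provide childcare services → Regulatory Permit not required.
Rule 8: does not provide childcare services → Commercial License exemption does not apply.
Rule 9: years in business 17 ≥ 4 → Regulatory License not required.

Commercial License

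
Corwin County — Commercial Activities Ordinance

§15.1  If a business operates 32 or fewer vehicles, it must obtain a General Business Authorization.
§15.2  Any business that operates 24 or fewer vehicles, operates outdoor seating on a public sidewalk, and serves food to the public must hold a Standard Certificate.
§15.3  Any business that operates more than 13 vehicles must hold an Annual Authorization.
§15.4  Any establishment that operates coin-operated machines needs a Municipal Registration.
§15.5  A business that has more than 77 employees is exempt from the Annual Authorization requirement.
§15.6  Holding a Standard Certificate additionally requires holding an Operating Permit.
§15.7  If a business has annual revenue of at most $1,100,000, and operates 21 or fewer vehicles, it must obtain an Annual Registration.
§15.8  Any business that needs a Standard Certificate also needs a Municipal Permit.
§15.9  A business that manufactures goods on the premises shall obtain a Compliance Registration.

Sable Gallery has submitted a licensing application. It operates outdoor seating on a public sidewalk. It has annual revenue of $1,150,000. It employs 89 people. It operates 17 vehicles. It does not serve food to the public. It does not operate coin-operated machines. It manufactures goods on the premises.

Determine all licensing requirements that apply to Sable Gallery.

Compliance Registration, General Business Authorization

§15.1 vehicles 17 ≤ 32 → General Business Authorization required.
§15.2 vehicles 17 ≤ 24; operates outdoor seating on a public sidewalk; does not serve food to the public → Standard Certificate not required.
§15.3 vehicles 17 > 13 → Annual Authorization required.
§15.4 does not operate coin-operated machines → Municipal Registration not required.
§15.5 employees 89 > 77 → exempt from Annual Authorization.
§15.6 Standard Certificate is not required → no effect.
§15.7 revenue $1,150,000 > $1,100,000; vehicles 17 ≤ 21 → Annual Registration not required.
§15.8 Standard Certificate is not required → no effect.
§15.9 manufactures goods on the premises → Compliance Registration required.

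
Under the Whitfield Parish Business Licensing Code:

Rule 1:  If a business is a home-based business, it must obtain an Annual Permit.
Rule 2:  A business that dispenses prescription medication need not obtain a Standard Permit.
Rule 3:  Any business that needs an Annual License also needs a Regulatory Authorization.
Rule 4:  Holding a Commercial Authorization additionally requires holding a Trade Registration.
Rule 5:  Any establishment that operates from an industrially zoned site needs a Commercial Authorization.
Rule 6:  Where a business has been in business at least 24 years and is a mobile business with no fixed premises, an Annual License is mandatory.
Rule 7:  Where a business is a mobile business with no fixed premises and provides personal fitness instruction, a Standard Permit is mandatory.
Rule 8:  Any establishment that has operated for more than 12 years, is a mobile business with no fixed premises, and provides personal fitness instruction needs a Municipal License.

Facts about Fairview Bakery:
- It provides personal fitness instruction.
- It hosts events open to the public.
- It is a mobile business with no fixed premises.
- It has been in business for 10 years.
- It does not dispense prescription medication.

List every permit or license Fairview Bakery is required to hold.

Rule 1: is a mobile business with no fixed premises (not: is a home-based business) → Annual Permit not required.
Rule 2: does not dispense prescription medication → Standard Permit exemption does not apply.
Rule 3: Annual License is not required → no effect.
Rule 4: Commercial Authorization is not required → no effect.
Rule 5: is a mobile business with no fixed premises (not: operates from an industrially zoned site) → Commercial Authorization not required.
Rule 6: years in business 10 < 24; is a mobile business with no fixed premises → Annual License not required.
Rule 7: is a mobile business with no fixed premises; provides personal fitness instruction → Standard Permit required.
Rule 8: years in business 10 ≤ 12; is a mobile business with no fixed premises; provides personal fitness instruction → Municipal License not required.

Standard Permit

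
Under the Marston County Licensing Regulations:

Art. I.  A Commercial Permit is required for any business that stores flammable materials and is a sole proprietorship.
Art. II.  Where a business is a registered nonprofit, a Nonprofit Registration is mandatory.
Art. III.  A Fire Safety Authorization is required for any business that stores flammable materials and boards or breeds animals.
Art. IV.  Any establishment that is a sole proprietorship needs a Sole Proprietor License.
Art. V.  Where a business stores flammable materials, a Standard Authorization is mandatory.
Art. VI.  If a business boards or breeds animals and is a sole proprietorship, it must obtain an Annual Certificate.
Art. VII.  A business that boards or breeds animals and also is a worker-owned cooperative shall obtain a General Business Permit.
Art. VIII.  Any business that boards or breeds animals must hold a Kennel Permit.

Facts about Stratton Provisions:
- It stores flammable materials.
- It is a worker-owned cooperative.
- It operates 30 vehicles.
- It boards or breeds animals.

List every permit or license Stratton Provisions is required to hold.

Fire Safety Authorization, General Business Permit, Kennel Permit, Standard Authorization

Art. I. stores flammable materials; is a worker-owned cooperative (not: is a sole proprietorship) → Commercial Permit not required.
Art. II. is a worker-owned cooperative (not: is a registered nonprofit) → Nonprofit Registration not required.
Art. III. stores flammable materials; boards or breeds animals → Fire Safety Authorization required.
Art. IV. is a worker-owned cooperative (not: is a sole proprietorship) → Sole Proprietor License not required.
Art. V. stores flammable materials → Standard Authorization required.
Art. VI. boards or breeds animals; is a worker-owned cooperative (not: is a sole proprietorship) → Annual Certificate not required.
Art. VII. boards or breeds animals; is a worker-owned cooperative → General Business Permit required.
Art. VIII. boards or breeds animals → Kennel Permit required.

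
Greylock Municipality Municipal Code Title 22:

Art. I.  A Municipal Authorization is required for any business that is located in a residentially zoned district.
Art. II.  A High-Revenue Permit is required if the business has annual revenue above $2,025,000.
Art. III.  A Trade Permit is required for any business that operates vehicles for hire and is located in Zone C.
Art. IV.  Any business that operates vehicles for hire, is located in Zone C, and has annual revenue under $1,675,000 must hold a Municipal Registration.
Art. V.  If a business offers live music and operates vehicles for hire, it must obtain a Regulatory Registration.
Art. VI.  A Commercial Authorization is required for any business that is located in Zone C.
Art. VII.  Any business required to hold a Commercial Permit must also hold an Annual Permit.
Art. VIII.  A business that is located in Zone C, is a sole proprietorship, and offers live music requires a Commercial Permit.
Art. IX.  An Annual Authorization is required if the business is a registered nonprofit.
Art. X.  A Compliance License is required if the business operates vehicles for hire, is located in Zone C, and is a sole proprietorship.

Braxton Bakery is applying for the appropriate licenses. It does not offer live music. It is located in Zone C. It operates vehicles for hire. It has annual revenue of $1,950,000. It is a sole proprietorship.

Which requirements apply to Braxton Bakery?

Art. I. is located in Zone C (not: is located in a residentially zoned district) → Municipal Authorization not required.
Art. II. revenue $1,950,000 ≤ $2,025,000 → High-Revenue Permit not required.
Art. III. operates vehicles for hire; is located in Zone C → Trade Permit required.
Art. IV. operates vehicles for hire; is located in Zone C; revenue $1,950,000 ≥ $1,675,000 → Municipal Registration not required.
Art. V. does not offer live music; operates vehicles for hire → Regulatory Registration not required.
Art. VI. is located in Zone C → Commercial Authorization required.
Art. VII. Commercial Permit is not required → no effect.
Art. VIII. is located in Zone C; is a sole proprietorship; does not offer live music → Commercial Permit not required.
Art. IX. is a sole proprietorship (not: is a registered nonprofit) → Annual Authorization not required.
Art. X. operates vehicles for hire; is located in Zone C; is a sole proprietorship → Compliance License required.

Commercial Authorization, Compliance License, Trade Permit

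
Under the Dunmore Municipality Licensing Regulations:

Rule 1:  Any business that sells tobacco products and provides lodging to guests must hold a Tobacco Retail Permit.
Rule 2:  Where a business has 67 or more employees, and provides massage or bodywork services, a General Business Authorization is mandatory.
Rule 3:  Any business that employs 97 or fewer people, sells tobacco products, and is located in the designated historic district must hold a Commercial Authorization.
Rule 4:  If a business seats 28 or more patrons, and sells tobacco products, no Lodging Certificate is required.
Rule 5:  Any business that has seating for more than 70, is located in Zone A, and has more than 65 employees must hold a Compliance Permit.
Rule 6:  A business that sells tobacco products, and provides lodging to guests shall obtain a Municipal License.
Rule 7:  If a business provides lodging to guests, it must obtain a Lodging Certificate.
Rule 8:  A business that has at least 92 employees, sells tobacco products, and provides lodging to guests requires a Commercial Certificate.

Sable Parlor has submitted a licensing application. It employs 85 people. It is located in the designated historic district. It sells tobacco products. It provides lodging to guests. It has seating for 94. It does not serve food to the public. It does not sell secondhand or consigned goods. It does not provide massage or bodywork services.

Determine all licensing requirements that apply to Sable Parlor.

Rule 1: sells tobacco products; provides lodging to guests → Tobacco Retail Permit required.
Rule 2: employees 85 ≥ 67; does not provide massage or bodywork services → General Business Authorization not required.
Rule 3: employees 85 ≤ 97; sells tobacco products; is located in the designated historic district → Commercial Authorization required.
Rule 4: seating 94 ≥ 28; sells tobacco products → exempt from Lodging Certificate.
Rule 5: seating 94 > 70; is located in the designated historic district (not: is located in Zone A); employees 85 > 65 → Compliance Permit not required.
Rule 6: sells tobacco products; provides lodging to guests → Municipal License required.
Rule 7: provides lodging to guests → Lodging Certificate required.
Rule 8: employees 85 < 92; sells tobacco products; provides lodging to guests → Commercial Certificate not required.

Commercial Authorization, Municipal License, Tobacco Retail Permit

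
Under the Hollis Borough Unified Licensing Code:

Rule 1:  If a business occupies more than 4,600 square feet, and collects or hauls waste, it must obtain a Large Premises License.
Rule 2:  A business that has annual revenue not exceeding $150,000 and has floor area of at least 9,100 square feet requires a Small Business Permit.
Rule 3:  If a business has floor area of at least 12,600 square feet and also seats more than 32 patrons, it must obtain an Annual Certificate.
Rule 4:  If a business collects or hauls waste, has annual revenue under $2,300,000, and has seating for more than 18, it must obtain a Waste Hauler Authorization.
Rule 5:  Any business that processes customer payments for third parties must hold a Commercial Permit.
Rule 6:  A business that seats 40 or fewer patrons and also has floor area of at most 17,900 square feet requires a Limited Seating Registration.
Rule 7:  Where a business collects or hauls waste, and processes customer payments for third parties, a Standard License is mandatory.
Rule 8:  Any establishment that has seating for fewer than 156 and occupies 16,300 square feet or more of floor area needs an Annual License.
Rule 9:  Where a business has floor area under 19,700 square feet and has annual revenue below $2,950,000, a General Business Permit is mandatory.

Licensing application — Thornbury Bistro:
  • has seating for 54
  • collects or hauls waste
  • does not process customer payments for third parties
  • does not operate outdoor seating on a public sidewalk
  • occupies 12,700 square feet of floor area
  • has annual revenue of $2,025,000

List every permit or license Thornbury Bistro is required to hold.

Annual Certificate, General Business Permit, Large Premises License, Waste Hauler Authorization

Rule 1: floor area 12,700 square feet > 4,600 square feet; collects or hauls waste → Large Premises License required.
Rule 2: revenue $2,025,000 > $150,000; floor area 12,700 square feet ≥ 9,100 square feet → Small Business Permit not required.
Rule 3: floor area 12,700 square feet ≥ 12,600 square feet; seating 54 > 32 → Annual Certificate required.
Rule 4: collects or hauls waste; revenue $2,025,000 < $2,300,000; seating 54 > 18 → Waste Hauler Authorization required.
Rule 5: does not process customer payments for third parties → Commercial Permit not required.
Rule 6: seating 54 > 40; floor area 12,700 square feet ≤ 17,900 square feet → Limited Seating Registration not required.
Rule 7: collects or hauls waste; does not process customer payments for third parties → Standard License not required.
Rule 8: seating 54 < 156; floor area 12,700 square feet < 16,300 square feet → Annual License not required.
Rule 9: floor area 12,700 square feet < 19,700 square feet; revenue $2,025,000 < $2,950,000 → General Business Permit required.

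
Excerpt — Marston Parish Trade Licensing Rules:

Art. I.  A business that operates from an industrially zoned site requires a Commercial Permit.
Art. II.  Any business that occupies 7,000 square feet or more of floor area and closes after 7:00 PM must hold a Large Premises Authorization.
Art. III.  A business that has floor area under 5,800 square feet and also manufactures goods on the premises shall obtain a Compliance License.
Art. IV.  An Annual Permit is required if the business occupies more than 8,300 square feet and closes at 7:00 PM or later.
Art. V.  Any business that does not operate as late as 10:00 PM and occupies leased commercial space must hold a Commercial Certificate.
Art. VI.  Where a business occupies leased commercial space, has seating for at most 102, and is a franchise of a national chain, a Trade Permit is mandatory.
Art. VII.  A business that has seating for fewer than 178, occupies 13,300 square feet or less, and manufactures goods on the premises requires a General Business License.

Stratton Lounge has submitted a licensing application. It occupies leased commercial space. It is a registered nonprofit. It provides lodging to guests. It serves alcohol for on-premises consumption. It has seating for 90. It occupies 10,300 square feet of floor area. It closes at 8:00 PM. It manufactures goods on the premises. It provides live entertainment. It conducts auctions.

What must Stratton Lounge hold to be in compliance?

Annual Permit, Commercial Certificate, General Business License, Large Premises Authorization

Art. I. occupies leased commercial space (not: operates from an industrially zoned site) → Commercial Permit not required.
Art. II. floor area 10,300 square feet ≥ 7,000 square feet; closes 8:00 PM, after 7:00 PM → Large Premises Authorization required.
Art. III. floor area 10,300 square feet ≥ 5,800 square feet; manufactures goods on the premises → Compliance License not required.
Art. IV. floor area 10,300 square feet > 8,300 square feet; closes 8:00 PM, after 7:00 PM → Annual Permit required.
Art. V. closes 8:00 PM, at/before 10:00 PM; occupies leased commercial space → Commercial Certificate required.
Art. VI. occupies leased commercial space; seating 90 ≤ 102; is a registered nonprofit (not: is a franchise of a national chain) → Trade Permit not required.
Art. VII. seating 90 < 178; floor area 10,300 square feet ≤ 13,300 square feet; manufactures goods on the premises → General Business License required.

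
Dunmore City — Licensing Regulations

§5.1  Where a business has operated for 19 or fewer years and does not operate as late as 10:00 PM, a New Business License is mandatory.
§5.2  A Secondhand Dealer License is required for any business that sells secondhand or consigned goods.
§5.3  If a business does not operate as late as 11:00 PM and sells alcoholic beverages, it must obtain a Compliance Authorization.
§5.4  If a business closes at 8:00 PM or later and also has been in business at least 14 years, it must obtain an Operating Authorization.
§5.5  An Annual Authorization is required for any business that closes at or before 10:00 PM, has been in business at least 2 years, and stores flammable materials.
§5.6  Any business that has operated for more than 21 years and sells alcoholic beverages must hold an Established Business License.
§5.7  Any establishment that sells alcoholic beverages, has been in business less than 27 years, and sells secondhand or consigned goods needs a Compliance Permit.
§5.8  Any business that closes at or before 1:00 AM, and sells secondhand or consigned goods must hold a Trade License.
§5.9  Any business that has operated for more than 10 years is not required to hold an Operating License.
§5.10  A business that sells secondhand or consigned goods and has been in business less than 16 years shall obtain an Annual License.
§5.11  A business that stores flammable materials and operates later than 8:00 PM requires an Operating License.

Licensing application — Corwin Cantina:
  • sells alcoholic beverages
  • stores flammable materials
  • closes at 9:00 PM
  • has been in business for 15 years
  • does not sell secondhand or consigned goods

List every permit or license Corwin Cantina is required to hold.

§5.1 years in business 15 ≤ 19; closes 9:00 PM, at/before 10:00 PM → New Business License required.
§5.2 does not sell secondhand or consigned goods → Secondhand Dealer License not required.
§5.3 closes 9:00 PM, at/before 11:00 PM; sells alcoholic beverages → Compliance Authorization required.
§5.4 closes 9:00 PM, after 8:00 PM; years in business 15 ≥ 14 → Operating Authorization required.
§5.5 closes 9:00 PM, at/before 10:00 PM; years in business 15 ≥ 2; stores flammable materials → Annual Authorization required.
§5.6 years in business 15 ≤ 21; sells alcoholic beverages → Established Business License not required.
§5.7 sells alcoholic beverages; years in business 15 < 27; does not sell secondhand or consigned goods → Compliance Permit not required.
§5.8 closes 9:00 PM, at/before 1:00 AM; does not sell secondhand or consigned goods → Trade License not required.
§5.9 years in business 15 > 10 → exempt from Operating License.
§5.10 does not sell secondhand or consigned goods; years in business 15 < 16 → Annual License not required.
§5.11 stores flammable materials; closes 9:00 PM, after 8:00 PM → Operating License required.

Annual Authorization, Compliance Authorization, New Business License, Operating Authorization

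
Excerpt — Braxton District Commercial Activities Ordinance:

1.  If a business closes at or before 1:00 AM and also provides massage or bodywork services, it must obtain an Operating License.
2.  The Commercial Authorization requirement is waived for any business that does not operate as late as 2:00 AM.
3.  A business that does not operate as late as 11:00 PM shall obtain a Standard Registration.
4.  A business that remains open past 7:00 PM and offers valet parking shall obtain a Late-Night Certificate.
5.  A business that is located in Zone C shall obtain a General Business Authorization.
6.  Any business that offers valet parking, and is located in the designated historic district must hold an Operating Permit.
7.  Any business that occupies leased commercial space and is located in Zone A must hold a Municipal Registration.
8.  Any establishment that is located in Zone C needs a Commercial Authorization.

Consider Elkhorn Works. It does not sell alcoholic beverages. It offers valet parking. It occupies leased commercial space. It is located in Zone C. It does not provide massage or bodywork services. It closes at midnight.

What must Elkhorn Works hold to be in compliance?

General Business Authorization, Late-Night Certificate

1. closes midnight, at/before 1:00 AM; does not provide massage or bodywork services → Operating License not required.
2. closes midnight, at/before 2:00 AM → exempt from Commercial Authorization.
3. closes midnight, after 11:00 PM → Standard Registration not required.
4. closes midnight, after 7:00 PM; offers valet parking → Late-Night Certificate required.
5. is located in Zone C → General Business Authorization required.
6. offers valet parking; is located in Zone C (not: is located in the designated historic district) → Operating Permit not required.
7. occupies leased commercial space; is located in Zone C (not: is located in Zone A) → Municipal Registration not required.
8. is located in Zone C → Commercial Authorization required.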